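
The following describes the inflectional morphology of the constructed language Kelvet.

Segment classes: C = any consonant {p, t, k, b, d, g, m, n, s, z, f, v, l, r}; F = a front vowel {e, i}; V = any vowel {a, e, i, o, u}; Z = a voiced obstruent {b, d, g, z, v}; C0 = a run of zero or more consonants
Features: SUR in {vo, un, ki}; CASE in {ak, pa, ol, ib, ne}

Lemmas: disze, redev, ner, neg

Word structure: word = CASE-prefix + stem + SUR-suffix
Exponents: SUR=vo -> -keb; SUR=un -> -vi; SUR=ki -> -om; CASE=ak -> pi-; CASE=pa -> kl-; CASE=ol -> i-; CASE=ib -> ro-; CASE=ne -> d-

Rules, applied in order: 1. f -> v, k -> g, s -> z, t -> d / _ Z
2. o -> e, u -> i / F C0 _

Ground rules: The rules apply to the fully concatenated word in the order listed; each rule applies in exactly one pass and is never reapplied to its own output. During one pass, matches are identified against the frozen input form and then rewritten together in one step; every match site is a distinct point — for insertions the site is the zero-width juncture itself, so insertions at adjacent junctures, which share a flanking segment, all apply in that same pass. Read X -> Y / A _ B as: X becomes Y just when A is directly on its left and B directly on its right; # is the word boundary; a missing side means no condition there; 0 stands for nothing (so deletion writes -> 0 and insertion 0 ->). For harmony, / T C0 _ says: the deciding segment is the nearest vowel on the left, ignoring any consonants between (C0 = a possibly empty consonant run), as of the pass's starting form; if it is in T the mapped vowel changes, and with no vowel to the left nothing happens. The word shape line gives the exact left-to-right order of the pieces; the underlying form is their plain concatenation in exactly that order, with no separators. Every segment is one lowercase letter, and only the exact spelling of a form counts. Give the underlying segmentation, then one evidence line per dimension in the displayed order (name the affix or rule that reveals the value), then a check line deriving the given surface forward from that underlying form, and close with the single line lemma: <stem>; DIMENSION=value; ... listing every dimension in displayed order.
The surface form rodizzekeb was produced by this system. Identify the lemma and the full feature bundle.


underlying: ro-disze-keb
SUR=vo - signalled by the affix -keb
CASE=ib - signalled by the affix ro-
check: rodiszekeb -> rodizzekeb -> rodizzekeb
lemma: disze; SUR=vo; CASE=ib


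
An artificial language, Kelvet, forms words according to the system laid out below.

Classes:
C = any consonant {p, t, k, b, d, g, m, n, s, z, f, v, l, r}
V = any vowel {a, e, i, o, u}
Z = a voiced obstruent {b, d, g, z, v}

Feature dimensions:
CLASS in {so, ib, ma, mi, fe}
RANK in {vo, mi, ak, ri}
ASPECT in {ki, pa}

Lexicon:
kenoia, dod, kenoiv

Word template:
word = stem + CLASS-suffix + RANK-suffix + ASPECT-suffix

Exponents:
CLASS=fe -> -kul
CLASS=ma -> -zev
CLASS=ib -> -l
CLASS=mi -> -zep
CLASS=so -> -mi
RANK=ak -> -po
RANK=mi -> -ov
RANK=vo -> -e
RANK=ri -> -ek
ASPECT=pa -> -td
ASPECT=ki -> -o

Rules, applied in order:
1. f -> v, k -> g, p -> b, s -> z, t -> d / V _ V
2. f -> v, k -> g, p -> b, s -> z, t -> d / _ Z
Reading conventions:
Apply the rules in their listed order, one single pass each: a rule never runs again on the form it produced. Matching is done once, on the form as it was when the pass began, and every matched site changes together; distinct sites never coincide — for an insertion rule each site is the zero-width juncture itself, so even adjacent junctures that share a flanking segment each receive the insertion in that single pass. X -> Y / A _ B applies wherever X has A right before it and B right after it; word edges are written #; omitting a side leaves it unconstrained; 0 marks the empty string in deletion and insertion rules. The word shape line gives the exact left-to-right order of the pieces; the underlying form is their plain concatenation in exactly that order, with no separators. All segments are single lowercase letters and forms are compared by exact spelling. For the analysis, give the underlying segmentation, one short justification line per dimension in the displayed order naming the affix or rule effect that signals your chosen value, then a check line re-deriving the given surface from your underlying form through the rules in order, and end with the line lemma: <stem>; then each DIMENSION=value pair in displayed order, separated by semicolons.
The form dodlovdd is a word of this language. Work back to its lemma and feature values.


underlying: dod-l-ov-td
CLASS=ib - signalled by the affix -l
RANK=mi - signalled by the affix -ov
ASPECT=pa - signalled by the affix -td
check: dodlovtd -> dodlovtd -> dodlovdd
lemma: dod; CLASS=ib; RANK=mi; ASPECT=pa


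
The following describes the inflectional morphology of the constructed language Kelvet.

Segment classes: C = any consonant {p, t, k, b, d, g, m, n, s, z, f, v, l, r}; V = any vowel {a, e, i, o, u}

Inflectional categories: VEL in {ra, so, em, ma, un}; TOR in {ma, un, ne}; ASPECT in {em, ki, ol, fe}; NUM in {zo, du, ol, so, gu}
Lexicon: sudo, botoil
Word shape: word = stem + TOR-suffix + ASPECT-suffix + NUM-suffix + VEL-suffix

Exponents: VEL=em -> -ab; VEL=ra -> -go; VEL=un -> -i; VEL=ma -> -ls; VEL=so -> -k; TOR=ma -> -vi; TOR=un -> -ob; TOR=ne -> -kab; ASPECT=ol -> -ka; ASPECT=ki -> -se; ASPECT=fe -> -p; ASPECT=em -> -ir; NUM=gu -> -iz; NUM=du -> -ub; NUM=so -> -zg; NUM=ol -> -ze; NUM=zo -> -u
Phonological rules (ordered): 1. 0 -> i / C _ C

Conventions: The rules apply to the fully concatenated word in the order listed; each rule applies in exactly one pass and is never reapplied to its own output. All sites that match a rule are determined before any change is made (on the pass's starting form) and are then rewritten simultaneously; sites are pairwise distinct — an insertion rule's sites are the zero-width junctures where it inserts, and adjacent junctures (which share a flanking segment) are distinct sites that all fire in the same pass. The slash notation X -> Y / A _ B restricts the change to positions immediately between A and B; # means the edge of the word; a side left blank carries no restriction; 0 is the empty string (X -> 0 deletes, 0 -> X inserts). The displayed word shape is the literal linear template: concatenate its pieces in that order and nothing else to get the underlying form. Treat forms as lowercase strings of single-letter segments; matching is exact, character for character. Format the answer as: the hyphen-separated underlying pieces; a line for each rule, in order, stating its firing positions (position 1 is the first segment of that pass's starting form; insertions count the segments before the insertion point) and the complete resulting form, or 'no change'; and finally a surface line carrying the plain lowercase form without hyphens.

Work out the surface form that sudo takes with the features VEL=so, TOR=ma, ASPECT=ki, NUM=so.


underlying: sudo-vi-se-zg-k
1. 0 -> i / C _ C: inserts after position(s) 9, 10: sudovisezigik
surface: sudovisezigik


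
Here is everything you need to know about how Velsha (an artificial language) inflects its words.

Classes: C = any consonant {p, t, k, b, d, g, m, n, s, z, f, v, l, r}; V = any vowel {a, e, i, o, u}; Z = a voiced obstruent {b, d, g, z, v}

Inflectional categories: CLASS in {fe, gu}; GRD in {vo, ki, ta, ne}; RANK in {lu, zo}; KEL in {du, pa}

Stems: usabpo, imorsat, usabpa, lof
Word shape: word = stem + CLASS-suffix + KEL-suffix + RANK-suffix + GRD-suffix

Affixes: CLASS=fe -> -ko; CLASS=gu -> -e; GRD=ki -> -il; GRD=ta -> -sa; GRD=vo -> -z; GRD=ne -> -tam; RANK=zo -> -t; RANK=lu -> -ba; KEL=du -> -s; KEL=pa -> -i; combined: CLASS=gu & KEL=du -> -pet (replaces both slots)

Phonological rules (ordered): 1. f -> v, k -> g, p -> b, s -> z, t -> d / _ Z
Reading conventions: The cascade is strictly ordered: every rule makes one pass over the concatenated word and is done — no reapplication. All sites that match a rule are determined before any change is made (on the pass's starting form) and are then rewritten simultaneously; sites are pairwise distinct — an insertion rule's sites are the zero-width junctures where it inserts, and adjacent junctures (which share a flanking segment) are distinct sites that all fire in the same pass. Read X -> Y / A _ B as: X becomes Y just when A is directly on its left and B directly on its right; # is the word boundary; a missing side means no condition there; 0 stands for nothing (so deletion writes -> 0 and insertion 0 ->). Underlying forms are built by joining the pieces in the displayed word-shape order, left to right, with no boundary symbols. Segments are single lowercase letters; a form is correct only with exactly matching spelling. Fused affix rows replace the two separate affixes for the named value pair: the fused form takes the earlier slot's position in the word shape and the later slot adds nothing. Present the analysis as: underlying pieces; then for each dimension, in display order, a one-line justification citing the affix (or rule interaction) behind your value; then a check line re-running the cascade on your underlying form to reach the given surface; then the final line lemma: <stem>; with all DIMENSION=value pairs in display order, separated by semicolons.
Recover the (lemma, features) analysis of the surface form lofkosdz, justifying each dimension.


underlying: lof-ko-s-t-z
CLASS=fe - signalled by the affix -ko
GRD=vo - signalled by the affix -z
RANK=zo - signalled by the affix -t
KEL=du - signalled by the affix -s
check: lofkostz -> lofkosdz
lemma: lof; CLASS=fe; GRD=vo; RANK=zo; KEL=du


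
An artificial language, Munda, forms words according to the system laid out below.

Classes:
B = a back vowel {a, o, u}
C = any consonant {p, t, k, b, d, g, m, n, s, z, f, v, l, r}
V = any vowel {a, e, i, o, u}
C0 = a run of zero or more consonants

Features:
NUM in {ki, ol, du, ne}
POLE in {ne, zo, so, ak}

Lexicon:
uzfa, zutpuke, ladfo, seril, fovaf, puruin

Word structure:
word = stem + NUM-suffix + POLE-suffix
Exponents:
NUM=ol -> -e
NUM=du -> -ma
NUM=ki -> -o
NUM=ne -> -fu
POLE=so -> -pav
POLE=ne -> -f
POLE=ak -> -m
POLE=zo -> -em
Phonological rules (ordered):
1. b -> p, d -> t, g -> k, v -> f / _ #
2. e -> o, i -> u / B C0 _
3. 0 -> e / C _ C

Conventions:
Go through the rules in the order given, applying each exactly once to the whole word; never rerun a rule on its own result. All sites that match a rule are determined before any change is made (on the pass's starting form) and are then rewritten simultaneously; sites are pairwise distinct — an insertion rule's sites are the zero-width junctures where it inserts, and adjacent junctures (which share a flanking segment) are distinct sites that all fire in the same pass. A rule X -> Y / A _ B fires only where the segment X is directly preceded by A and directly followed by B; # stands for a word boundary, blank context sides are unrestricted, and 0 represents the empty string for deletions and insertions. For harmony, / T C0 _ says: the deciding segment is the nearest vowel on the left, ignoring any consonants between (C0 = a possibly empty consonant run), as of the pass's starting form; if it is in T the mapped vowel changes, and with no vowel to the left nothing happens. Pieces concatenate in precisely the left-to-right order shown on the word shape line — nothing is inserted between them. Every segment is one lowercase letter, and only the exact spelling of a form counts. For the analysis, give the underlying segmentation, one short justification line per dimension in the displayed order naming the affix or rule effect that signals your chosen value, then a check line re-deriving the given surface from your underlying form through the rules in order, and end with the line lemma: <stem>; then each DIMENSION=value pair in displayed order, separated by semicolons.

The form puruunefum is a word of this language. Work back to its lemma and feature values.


underlying: puruin-fu-m
NUM=ne - signalled by the affix -fu
POLE=ak - signalled by the affix -m
check: puruinfum -> puruinfum -> puruunfum -> puruunefum
lemma: puruin; NUM=ne; POLE=ak


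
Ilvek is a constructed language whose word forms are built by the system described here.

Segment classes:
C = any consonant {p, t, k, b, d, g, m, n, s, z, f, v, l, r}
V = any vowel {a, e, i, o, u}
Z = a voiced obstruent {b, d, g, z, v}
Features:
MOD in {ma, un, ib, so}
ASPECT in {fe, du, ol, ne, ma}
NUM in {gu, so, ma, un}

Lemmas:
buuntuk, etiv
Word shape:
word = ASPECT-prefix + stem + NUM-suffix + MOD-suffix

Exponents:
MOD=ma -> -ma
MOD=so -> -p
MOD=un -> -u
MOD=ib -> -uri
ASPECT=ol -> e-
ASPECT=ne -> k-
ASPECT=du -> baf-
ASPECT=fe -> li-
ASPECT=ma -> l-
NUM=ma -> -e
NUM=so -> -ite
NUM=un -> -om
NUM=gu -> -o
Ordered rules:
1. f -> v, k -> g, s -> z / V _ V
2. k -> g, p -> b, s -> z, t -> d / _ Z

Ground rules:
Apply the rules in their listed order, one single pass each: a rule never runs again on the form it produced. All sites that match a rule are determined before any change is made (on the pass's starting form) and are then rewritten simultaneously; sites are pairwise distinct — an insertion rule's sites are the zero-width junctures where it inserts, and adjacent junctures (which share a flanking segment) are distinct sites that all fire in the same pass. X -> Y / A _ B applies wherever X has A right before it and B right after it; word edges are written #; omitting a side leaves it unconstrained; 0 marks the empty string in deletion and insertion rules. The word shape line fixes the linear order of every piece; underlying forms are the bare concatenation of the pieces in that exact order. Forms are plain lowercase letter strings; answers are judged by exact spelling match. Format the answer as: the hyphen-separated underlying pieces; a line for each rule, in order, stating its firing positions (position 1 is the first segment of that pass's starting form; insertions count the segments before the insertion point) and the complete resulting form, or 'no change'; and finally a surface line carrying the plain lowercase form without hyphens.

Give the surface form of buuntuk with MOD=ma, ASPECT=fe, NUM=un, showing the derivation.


underlying: li-buuntuk-om-ma
1. f -> v, k -> g, s -> z / V _ V: fires at position(s) 9: libuuntugomma
2. k -> g, p -> b, s -> z, t -> d / _ Z: no change
surface: libuuntugomma


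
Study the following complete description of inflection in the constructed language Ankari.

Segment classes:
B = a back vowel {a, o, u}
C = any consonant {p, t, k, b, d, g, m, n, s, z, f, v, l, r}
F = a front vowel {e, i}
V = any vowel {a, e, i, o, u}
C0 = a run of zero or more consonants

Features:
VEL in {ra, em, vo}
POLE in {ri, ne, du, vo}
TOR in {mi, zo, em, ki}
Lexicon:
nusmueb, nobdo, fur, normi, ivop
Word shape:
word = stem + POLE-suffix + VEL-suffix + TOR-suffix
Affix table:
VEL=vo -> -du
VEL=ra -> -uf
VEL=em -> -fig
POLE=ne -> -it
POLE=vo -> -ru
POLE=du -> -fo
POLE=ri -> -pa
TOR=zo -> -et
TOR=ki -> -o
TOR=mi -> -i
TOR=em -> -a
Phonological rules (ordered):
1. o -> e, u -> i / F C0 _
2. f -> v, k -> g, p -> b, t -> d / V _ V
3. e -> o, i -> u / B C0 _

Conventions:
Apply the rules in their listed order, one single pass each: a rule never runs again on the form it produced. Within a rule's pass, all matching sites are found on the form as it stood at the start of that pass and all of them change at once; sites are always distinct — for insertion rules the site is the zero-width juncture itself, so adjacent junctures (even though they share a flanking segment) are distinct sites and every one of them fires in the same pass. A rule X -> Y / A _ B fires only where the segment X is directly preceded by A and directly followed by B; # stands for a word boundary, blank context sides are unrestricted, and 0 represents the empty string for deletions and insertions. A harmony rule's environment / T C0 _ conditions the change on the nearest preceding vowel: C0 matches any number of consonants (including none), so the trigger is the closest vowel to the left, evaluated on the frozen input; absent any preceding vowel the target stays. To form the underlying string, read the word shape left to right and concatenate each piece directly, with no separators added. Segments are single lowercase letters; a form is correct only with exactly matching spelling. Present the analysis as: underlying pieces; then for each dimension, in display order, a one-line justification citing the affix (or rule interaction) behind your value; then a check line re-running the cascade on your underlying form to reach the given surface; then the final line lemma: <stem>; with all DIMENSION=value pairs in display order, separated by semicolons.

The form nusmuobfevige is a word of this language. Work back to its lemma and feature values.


underlying: nusmueb-fo-fig-o
VEL=em - signalled by the affix -fig
POLE=du - signalled by the affix -fo
TOR=ki - signalled by the affix -o
check: nusmuebfofigo -> nusmuebfefige -> nusmuebfevige -> nusmuobfevige
lemma: nusmueb; VEL=em; POLE=du; TOR=ki


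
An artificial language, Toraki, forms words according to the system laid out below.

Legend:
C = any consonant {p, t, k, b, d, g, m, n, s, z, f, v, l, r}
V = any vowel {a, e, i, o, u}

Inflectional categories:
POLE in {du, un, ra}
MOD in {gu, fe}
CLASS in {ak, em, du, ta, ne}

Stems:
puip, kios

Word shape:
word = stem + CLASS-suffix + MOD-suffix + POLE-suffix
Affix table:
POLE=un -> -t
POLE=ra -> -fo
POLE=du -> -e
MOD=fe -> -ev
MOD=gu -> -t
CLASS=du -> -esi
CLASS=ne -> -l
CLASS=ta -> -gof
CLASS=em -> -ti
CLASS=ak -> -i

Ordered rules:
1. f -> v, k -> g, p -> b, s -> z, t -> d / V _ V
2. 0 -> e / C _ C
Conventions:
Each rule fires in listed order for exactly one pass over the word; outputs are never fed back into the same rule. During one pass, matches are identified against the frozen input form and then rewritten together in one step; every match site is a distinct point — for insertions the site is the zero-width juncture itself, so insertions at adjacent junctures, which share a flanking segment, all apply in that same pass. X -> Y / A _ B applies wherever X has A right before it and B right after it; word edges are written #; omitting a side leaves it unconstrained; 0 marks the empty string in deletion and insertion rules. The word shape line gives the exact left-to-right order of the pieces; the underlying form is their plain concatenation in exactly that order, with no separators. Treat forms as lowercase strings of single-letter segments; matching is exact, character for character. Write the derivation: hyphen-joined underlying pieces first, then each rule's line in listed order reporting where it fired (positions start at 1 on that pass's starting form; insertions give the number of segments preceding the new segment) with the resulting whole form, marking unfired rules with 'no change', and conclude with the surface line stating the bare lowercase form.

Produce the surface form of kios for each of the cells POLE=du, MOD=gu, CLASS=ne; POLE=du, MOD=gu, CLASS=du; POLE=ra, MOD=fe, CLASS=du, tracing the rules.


cell POLE=du, MOD=gu, CLASS=ne:
underlying: kios-l-t-e
1. f -> v, k -> g, p -> b, s -> z, t -> d / V _ V: no change
2. 0 -> e / C _ C: inserts after position(s) 4, 5: kioselete
surface: kioselete

cell POLE=du, MOD=gu, CLASS=du:
underlying: kios-esi-t-e
1. f -> v, k -> g, p -> b, s -> z, t -> d / V _ V: fires at position(s) 4, 6, 8: kiozezide
2. 0 -> e / C _ C: no change
surface: kiozezide

cell POLE=ra, MOD=fe, CLASS=du:
underlying: kios-esi-ev-fo
1. f -> v, k -> g, p -> b, s -> z, t -> d / V _ V: fires at position(s) 4, 6: kiozezievfo
2. 0 -> e / C _ C: inserts after position(s) 9: kiozezievefo
surface: kiozezievefo


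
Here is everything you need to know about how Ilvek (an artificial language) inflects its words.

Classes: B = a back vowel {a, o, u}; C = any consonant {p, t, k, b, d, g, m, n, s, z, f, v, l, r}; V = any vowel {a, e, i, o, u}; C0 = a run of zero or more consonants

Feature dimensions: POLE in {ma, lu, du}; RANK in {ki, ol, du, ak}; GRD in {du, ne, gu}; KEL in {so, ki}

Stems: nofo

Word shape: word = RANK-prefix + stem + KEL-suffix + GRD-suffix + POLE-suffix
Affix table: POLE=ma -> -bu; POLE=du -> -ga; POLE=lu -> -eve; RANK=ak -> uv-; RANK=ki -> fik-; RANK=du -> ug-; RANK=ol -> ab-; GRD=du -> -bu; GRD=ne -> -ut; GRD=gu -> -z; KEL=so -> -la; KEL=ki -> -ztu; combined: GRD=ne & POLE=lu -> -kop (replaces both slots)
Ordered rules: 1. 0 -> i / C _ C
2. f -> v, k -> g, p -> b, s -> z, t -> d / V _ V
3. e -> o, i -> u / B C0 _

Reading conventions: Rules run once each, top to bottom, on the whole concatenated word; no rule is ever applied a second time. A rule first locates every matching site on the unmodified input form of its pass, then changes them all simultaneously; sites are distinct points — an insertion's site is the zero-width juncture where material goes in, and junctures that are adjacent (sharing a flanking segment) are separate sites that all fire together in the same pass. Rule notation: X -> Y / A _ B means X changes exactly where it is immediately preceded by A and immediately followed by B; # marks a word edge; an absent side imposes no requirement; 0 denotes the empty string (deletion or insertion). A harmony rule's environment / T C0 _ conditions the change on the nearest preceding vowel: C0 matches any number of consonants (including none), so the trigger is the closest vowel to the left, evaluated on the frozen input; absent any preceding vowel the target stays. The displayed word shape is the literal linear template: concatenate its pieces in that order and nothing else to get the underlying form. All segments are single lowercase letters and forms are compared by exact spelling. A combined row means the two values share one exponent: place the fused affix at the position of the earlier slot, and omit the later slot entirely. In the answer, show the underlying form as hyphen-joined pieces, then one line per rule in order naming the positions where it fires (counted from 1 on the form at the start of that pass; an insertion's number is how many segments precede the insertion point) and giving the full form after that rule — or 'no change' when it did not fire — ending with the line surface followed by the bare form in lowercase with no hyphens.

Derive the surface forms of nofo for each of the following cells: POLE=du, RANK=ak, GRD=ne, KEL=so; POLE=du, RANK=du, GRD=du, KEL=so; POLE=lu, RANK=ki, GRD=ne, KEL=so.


cell POLE=du, RANK=ak, GRD=ne, KEL=so:
underlying: uv-nofo-la-ut-ga
1. 0 -> i / C _ C: inserts after position(s) 2, 10: uvinofolautiga
2. f -> v, k -> g, p -> b, s -> z, t -> d / V _ V: fires at position(s) 6, 11: uvinovolaudiga
3. e -> o, i -> u / B C0 _: fires at position(s) 3, 12: uvunovolauduga
surface: uvunovolauduga

cell POLE=du, RANK=du, GRD=du, KEL=so:
underlying: ug-nofo-la-bu-ga
1. 0 -> i / C _ C: inserts after position(s) 2: uginofolabuga
2. f -> v, k -> g, p -> b, s -> z, t -> d / V _ V: fires at position(s) 6: uginovolabuga
3. e -> o, i -> u / B C0 _: fires at position(s) 3: ugunovolabuga
surface: ugunovolabuga

cell POLE=lu, RANK=ki, GRD=ne, KEL=so:
underlying: fik-nofo-la-kop
1. 0 -> i / C _ C: inserts after position(s) 3: fikinofolakop
2. f -> v, k -> g, p -> b, s -> z, t -> d / V _ V: fires at position(s) 3, 7, 11: figinovolagop
3. e -> o, i -> u / B C0 _: no change
surface: figinovolagop


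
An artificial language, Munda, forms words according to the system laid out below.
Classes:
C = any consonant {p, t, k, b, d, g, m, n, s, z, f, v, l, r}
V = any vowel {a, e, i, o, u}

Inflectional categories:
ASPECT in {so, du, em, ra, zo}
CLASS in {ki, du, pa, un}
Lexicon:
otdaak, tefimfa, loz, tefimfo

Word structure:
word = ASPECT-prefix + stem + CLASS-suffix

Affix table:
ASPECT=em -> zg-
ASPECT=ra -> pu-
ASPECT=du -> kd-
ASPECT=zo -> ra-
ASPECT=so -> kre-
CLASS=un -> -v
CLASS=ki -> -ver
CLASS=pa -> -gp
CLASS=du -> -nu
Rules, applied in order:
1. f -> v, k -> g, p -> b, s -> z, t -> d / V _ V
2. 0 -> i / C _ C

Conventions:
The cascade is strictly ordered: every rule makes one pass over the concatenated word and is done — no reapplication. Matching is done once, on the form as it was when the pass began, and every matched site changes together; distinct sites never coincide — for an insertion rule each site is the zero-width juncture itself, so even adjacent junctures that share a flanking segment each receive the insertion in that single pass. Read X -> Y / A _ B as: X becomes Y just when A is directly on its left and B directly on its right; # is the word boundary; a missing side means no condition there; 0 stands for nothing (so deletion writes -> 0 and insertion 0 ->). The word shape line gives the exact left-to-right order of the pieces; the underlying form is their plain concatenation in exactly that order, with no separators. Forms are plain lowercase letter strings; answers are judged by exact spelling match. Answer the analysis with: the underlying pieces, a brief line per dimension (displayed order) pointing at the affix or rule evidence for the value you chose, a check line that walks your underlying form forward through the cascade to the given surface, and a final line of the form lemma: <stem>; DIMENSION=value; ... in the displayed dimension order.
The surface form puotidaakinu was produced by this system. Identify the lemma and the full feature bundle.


underlying: pu-otdaak-nu
ASPECT=ra - signalled by the affix pu-
CLASS=du - signalled by the affix -nu
check: puotdaaknu -> puotdaaknu -> puotidaakinu
lemma: otdaak; ASPECT=ra; CLASS=du


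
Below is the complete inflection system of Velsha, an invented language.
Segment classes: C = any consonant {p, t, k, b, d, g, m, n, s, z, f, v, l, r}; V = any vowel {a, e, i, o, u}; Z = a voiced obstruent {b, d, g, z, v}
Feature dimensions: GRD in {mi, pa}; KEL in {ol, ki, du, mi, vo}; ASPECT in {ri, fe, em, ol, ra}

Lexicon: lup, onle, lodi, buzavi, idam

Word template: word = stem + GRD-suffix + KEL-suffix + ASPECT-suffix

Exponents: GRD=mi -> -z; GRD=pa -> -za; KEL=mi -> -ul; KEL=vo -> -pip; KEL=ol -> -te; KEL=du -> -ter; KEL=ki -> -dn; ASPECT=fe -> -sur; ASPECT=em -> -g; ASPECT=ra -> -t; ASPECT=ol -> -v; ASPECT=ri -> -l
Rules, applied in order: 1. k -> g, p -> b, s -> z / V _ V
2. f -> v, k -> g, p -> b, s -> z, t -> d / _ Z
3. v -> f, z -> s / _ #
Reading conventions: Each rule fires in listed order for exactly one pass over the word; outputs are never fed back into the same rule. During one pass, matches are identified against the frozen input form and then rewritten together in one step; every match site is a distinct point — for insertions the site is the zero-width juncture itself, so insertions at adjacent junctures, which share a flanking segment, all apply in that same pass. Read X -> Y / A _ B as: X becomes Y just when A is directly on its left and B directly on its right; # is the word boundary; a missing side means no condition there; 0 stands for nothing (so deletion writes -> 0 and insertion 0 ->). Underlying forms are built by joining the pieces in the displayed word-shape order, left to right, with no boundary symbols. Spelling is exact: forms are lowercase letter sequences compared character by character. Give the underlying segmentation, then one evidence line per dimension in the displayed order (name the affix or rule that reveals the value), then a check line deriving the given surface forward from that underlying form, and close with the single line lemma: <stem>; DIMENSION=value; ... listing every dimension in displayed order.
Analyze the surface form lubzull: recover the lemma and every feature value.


underlying: lup-z-ul-l
GRD=mi - signalled by the affix -z
KEL=mi - signalled by the affix -ul
ASPECT=ri - signalled by the affix -l
check: lupzull -> lupzull -> lubzull -> lubzull
lemma: lup; GRD=mi; KEL=mi; ASPECT=ri


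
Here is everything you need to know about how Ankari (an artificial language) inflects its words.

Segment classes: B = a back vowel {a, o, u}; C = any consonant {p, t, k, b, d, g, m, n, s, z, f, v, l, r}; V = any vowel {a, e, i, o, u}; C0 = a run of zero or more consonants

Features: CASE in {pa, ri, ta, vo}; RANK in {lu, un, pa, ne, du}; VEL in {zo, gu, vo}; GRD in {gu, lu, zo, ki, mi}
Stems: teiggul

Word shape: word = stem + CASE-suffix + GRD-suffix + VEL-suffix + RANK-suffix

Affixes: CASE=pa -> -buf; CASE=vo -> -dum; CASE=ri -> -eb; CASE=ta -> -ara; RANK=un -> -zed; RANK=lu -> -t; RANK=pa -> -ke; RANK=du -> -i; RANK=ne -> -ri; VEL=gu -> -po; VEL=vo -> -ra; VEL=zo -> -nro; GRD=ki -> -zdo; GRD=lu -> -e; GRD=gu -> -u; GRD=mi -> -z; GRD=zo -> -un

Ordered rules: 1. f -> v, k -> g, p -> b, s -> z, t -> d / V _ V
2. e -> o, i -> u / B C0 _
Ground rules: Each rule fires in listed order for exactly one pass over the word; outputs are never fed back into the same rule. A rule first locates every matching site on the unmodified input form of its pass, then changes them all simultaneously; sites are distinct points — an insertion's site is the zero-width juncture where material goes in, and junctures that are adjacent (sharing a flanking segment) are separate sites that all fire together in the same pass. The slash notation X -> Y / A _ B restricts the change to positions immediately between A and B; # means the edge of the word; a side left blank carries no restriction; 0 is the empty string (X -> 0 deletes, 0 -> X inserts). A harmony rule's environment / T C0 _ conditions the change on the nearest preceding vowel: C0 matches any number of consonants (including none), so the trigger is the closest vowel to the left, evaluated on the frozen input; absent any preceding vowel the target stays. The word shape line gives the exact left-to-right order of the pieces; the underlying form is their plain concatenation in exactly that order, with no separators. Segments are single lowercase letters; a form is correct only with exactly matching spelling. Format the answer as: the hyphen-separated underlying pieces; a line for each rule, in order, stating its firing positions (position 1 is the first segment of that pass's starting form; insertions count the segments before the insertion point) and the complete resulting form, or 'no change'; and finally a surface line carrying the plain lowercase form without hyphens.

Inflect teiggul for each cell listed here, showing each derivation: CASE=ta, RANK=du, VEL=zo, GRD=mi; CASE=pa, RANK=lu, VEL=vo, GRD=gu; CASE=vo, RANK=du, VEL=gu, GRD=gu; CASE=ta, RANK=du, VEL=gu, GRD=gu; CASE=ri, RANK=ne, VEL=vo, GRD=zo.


cell CASE=ta, RANK=du, VEL=zo, GRD=mi:
underlying: teiggul-ara-z-nro-i
1. f -> v, k -> g, p -> b, s -> z, t -> d / V _ V: no change
2. e -> o, i -> u / B C0 _: fires at position(s) 15: teiggularaznrou
surface: teiggularaznrou

cell CASE=pa, RANK=lu, VEL=vo, GRD=gu:
underlying: teiggul-buf-u-ra-t
1. f -> v, k -> g, p -> b, s -> z, t -> d / V _ V: fires at position(s) 10: teiggulbuvurat
2. e -> o, i -> u / B C0 _: no change
surface: teiggulbuvurat

cell CASE=vo, RANK=du, VEL=gu, GRD=gu:
underlying: teiggul-dum-u-po-i
1. f -> v, k -> g, p -> b, s -> z, t -> d / V _ V: fires at position(s) 12: teigguldumuboi
2. e -> o, i -> u / B C0 _: fires at position(s) 14: teigguldumubou
surface: teigguldumubou

cell CASE=ta, RANK=du, VEL=gu, GRD=gu:
underlying: teiggul-ara-u-po-i
1. f -> v, k -> g, p -> b, s -> z, t -> d / V _ V: fires at position(s) 12: teiggularauboi
2. e -> o, i -> u / B C0 _: fires at position(s) 14: teiggularaubou
surface: teiggularaubou

cell CASE=ri, RANK=ne, VEL=vo, GRD=zo:
underlying: teiggul-eb-un-ra-ri
1. f -> v, k -> g, p -> b, s -> z, t -> d / V _ V: no change
2. e -> o, i -> u / B C0 _: fires at position(s) 8, 15: teiggulobunraru
surface: teiggulobunraru


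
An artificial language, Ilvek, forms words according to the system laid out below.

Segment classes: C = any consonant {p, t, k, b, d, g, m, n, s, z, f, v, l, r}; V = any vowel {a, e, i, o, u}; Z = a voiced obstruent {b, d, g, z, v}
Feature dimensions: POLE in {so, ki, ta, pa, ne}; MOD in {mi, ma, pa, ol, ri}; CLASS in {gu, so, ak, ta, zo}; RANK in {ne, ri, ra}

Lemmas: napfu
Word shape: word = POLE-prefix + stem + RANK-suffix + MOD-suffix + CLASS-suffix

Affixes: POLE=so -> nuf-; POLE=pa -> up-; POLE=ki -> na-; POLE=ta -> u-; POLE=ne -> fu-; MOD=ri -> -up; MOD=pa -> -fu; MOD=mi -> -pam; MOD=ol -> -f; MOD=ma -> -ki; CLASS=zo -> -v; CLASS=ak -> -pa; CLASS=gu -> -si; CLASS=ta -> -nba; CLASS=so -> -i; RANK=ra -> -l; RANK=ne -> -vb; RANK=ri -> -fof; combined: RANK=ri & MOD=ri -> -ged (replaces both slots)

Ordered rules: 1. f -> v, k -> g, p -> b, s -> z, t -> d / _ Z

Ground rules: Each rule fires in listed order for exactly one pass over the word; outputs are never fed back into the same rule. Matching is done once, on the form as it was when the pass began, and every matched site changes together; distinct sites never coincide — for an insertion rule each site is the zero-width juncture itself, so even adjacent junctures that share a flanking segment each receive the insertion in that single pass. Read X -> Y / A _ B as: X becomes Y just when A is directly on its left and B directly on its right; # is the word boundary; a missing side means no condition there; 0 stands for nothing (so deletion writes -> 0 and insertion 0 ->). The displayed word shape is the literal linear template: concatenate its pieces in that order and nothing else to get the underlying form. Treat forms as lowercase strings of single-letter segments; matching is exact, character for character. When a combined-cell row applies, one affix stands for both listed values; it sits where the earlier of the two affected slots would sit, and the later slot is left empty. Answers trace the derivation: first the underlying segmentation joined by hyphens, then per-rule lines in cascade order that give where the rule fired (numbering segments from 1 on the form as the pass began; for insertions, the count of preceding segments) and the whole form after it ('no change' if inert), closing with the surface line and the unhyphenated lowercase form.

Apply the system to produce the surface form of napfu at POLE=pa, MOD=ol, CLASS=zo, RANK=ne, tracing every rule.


underlying: up-napfu-vb-f-v
1. f -> v, k -> g, p -> b, s -> z, t -> d / _ Z: fires at position(s) 10: upnapfuvbvv
surface: upnapfuvbvv


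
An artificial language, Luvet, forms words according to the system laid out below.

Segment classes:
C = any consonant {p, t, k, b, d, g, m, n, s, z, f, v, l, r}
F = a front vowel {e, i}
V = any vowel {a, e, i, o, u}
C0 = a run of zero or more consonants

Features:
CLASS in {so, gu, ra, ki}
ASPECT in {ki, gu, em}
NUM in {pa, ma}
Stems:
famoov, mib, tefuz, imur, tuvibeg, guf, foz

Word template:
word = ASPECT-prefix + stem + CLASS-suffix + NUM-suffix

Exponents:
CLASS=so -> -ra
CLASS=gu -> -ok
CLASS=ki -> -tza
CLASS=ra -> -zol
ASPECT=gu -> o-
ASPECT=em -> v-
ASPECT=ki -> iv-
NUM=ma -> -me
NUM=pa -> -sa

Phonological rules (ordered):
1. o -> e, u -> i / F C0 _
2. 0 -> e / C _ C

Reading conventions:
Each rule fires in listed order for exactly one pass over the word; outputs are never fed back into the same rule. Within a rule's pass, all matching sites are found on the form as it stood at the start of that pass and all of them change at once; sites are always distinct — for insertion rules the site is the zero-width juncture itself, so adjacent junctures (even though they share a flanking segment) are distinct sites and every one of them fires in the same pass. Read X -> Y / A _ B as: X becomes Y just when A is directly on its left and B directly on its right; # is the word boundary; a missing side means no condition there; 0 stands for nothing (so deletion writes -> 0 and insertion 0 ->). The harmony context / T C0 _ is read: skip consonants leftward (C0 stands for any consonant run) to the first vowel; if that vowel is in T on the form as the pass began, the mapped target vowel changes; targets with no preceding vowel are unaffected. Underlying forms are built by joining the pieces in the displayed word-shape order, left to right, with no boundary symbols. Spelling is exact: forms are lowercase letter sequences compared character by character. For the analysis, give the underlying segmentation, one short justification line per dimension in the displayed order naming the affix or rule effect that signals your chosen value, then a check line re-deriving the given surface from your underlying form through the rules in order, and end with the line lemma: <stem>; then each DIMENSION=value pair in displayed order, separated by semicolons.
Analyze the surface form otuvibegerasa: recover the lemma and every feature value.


underlying: o-tuvibeg-ra-sa
CLASS=so - signalled by the affix -ra
ASPECT=gu - signalled by the affix o-
NUM=pa - signalled by the affix -sa
check: otuvibegrasa -> otuvibegrasa -> otuvibegerasa
lemma: tuvibeg; CLASS=so; ASPECT=gu; NUM=pa


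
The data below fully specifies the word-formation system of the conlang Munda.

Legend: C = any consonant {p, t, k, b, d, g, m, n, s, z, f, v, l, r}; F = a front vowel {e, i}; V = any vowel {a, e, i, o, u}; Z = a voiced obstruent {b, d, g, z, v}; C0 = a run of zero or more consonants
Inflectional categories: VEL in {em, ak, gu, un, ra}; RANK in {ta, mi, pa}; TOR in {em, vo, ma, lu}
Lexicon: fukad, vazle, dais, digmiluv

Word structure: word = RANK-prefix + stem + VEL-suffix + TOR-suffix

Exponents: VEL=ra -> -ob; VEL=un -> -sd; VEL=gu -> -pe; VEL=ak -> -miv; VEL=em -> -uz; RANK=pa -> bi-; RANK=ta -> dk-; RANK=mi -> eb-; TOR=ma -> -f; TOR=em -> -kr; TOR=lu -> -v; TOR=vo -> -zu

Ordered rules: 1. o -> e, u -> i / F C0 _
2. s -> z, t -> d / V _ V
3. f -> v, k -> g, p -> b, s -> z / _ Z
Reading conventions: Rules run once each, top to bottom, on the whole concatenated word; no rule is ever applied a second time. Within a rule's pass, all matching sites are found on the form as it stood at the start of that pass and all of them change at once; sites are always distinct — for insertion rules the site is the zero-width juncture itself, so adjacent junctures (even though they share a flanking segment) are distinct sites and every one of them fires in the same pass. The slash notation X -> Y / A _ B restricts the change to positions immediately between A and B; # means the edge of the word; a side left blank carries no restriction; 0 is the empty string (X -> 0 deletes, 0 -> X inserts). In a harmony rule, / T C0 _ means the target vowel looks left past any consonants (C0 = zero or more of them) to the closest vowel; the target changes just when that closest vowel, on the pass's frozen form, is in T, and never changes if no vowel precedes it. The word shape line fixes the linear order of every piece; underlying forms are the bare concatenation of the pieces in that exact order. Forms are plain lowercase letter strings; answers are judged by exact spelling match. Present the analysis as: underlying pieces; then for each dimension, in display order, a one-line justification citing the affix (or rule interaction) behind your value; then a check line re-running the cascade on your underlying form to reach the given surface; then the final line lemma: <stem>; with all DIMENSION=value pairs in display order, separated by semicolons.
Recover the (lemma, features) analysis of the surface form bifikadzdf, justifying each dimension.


underlying: bi-fukad-sd-f
VEL=un - signalled by the affix -sd
RANK=pa - signalled by the affix bi-
TOR=ma - signalled by the affix -f
check: bifukadsdf -> bifikadsdf -> bifikadsdf -> bifikadzdf
lemma: fukad; VEL=un; RANK=pa; TOR=ma


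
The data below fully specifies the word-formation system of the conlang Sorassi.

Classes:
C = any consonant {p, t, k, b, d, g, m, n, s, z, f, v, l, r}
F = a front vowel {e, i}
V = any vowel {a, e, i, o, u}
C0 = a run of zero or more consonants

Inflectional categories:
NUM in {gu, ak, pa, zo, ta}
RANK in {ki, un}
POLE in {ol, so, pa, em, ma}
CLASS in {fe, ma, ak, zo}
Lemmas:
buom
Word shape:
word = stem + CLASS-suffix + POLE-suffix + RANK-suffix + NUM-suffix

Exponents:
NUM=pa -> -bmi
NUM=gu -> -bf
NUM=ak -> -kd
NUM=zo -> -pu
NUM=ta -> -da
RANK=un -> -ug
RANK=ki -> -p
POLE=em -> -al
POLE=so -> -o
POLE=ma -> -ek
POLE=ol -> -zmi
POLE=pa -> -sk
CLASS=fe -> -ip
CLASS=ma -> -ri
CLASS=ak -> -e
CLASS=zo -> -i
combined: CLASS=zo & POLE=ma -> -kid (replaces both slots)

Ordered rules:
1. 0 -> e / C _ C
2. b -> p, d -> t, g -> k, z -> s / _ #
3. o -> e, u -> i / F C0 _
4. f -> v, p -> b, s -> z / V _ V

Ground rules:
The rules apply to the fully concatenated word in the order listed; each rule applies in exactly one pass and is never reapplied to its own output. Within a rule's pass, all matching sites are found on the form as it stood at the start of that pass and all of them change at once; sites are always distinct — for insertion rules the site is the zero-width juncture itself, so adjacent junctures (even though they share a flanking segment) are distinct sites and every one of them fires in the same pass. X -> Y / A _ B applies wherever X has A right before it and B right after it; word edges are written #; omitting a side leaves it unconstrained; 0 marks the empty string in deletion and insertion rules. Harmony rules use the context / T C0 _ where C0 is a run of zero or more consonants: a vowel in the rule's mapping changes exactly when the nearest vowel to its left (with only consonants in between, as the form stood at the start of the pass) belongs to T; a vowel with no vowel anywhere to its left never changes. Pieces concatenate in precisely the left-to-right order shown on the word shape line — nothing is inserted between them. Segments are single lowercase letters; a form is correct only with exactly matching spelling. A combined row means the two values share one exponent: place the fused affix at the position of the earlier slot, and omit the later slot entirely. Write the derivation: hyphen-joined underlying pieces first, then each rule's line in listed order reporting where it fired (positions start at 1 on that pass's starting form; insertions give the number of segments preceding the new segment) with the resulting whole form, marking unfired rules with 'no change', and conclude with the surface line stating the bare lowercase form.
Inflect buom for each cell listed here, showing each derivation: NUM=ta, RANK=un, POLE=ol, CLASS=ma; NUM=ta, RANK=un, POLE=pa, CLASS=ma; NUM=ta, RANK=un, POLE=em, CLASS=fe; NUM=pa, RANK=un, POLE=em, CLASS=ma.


cell NUM=ta, RANK=un, POLE=ol, CLASS=ma:
underlying: buom-ri-zmi-ug-da
1. 0 -> e / C _ C: inserts after position(s) 4, 7, 11: buomerizemiugeda
2. b -> p, d -> t, g -> k, z -> s / _ #: no change
3. o -> e, u -> i / F C0 _: fires at position(s) 12: buomerizemiigeda
4. f -> v, p -> b, s -> z / V _ V: no change
surface: buomerizemiigeda

cell NUM=ta, RANK=un, POLE=pa, CLASS=ma:
underlying: buom-ri-sk-ug-da
1. 0 -> e / C _ C: inserts after position(s) 4, 7, 10: buomerisekugeda
2. b -> p, d -> t, g -> k, z -> s / _ #: no change
3. o -> e, u -> i / F C0 _: fires at position(s) 11: buomerisekigeda
4. f -> v, p -> b, s -> z / V _ V: fires at position(s) 8: buomerizekigeda
surface: buomerizekigeda

cell NUM=ta, RANK=un, POLE=em, CLASS=fe:
underlying: buom-ip-al-ug-da
1. 0 -> e / C _ C: inserts after position(s) 10: buomipalugeda
2. b -> p, d -> t, g -> k, z -> s / _ #: no change
3. o -> e, u -> i / F C0 _: no change
4. f -> v, p -> b, s -> z / V _ V: fires at position(s) 6: buomibalugeda
surface: buomibalugeda

cell NUM=pa, RANK=un, POLE=em, CLASS=ma:
underlying: buom-ri-al-ug-bmi
1. 0 -> e / C _ C: inserts after position(s) 4, 10, 11: buomerialugebemi
2. b -> p, d -> t, g -> k, z -> s / _ #: no change
3. o -> e, u -> i / F C0 _: no change
4. f -> v, p -> b, s -> z / V _ V: no change
surface: buomerialugebemi
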